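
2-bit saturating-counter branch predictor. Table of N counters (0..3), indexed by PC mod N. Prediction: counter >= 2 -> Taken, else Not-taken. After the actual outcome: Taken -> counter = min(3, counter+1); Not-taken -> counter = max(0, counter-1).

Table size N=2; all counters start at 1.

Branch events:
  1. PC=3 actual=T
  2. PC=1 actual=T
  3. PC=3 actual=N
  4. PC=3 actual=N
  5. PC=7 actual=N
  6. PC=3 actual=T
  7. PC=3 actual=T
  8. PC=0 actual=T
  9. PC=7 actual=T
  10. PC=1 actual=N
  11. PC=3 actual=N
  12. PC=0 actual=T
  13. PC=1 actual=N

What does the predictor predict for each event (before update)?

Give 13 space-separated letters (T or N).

Ev 1: PC=3 idx=1 pred=N actual=T -> ctr[1]=2
Ev 2: PC=1 idx=1 pred=T actual=T -> ctr[1]=3
Ev 3: PC=3 idx=1 pred=T actual=N -> ctr[1]=2
Ev 4: PC=3 idx=1 pred=T actual=N -> ctr[1]=1
Ev 5: PC=7 idx=1 pred=N actual=N -> ctr[1]=0
Ev 6: PC=3 idx=1 pred=N actual=T -> ctr[1]=1
Ev 7: PC=3 idx=1 pred=N actual=T -> ctr[1]=2
Ev 8: PC=0 idx=0 pred=N actual=T -> ctr[0]=2
Ev 9: PC=7 idx=1 pred=T actual=T -> ctr[1]=3
Ev 10: PC=1 idx=1 pred=T actual=N -> ctr[1]=2
Ev 11: PC=3 idx=1 pred=T actual=N -> ctr[1]=1
Ev 12: PC=0 idx=0 pred=T actual=T -> ctr[0]=3
Ev 13: PC=1 idx=1 pred=N actual=N -> ctr[1]=0

Answer: N T T T N N N N T T T T N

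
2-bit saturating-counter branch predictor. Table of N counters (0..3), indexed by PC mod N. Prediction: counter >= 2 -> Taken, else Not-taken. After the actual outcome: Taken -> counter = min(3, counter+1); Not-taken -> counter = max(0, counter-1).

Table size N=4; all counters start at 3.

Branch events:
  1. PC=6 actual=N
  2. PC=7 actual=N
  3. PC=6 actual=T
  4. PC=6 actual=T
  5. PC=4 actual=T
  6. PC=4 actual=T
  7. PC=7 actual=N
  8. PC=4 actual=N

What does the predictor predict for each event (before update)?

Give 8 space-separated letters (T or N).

Answer: T T T T T T T T

Derivation:
Ev 1: PC=6 idx=2 pred=T actual=N -> ctr[2]=2
Ev 2: PC=7 idx=3 pred=T actual=N -> ctr[3]=2
Ev 3: PC=6 idx=2 pred=T actual=T -> ctr[2]=3
Ev 4: PC=6 idx=2 pred=T actual=T -> ctr[2]=3
Ev 5: PC=4 idx=0 pred=T actual=T -> ctr[0]=3
Ev 6: PC=4 idx=0 pred=T actual=T -> ctr[0]=3
Ev 7: PC=7 idx=3 pred=T actual=N -> ctr[3]=1
Ev 8: PC=4 idx=0 pred=T actual=N -> ctr[0]=2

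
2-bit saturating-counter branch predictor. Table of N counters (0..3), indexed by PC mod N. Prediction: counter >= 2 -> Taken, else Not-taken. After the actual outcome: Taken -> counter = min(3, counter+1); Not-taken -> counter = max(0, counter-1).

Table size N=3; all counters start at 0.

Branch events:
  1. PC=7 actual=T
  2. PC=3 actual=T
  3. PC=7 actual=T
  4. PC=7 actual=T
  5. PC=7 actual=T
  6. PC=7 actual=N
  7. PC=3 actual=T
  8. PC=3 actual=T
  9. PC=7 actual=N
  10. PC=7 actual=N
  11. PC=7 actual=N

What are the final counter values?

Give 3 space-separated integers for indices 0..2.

Answer: 3 0 0

Derivation:
Ev 1: PC=7 idx=1 pred=N actual=T -> ctr[1]=1
Ev 2: PC=3 idx=0 pred=N actual=T -> ctr[0]=1
Ev 3: PC=7 idx=1 pred=N actual=T -> ctr[1]=2
Ev 4: PC=7 idx=1 pred=T actual=T -> ctr[1]=3
Ev 5: PC=7 idx=1 pred=T actual=T -> ctr[1]=3
Ev 6: PC=7 idx=1 pred=T actual=N -> ctr[1]=2
Ev 7: PC=3 idx=0 pred=N actual=T -> ctr[0]=2
Ev 8: PC=3 idx=0 pred=T actual=T -> ctr[0]=3
Ev 9: PC=7 idx=1 pred=T actual=N -> ctr[1]=1
Ev 10: PC=7 idx=1 pred=N actual=N -> ctr[1]=0
Ev 11: PC=7 idx=1 pred=N actual=N -> ctr[1]=0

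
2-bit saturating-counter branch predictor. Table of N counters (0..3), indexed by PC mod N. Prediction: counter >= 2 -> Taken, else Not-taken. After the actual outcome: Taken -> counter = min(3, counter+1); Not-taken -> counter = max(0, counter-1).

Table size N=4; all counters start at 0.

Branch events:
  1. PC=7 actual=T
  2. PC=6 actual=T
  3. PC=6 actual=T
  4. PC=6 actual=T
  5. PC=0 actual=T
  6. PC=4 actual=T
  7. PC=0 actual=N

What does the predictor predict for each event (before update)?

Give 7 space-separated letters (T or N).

Answer: N N N T N N T

Derivation:
Ev 1: PC=7 idx=3 pred=N actual=T -> ctr[3]=1
Ev 2: PC=6 idx=2 pred=N actual=T -> ctr[2]=1
Ev 3: PC=6 idx=2 pred=N actual=T -> ctr[2]=2
Ev 4: PC=6 idx=2 pred=T actual=T -> ctr[2]=3
Ev 5: PC=0 idx=0 pred=N actual=T -> ctr[0]=1
Ev 6: PC=4 idx=0 pred=N actual=T -> ctr[0]=2
Ev 7: PC=0 idx=0 pred=T actual=N -> ctr[0]=1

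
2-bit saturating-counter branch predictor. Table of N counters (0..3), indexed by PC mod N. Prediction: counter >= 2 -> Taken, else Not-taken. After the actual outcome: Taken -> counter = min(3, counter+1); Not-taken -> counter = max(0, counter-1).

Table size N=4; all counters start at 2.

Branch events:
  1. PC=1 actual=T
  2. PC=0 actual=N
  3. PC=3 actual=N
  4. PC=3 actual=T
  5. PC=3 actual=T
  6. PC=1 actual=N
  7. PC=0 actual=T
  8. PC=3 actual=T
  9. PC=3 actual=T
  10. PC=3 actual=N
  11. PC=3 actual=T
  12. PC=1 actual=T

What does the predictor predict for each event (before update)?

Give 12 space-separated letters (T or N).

Ev 1: PC=1 idx=1 pred=T actual=T -> ctr[1]=3
Ev 2: PC=0 idx=0 pred=T actual=N -> ctr[0]=1
Ev 3: PC=3 idx=3 pred=T actual=N -> ctr[3]=1
Ev 4: PC=3 idx=3 pred=N actual=T -> ctr[3]=2
Ev 5: PC=3 idx=3 pred=T actual=T -> ctr[3]=3
Ev 6: PC=1 idx=1 pred=T actual=N -> ctr[1]=2
Ev 7: PC=0 idx=0 pred=N actual=T -> ctr[0]=2
Ev 8: PC=3 idx=3 pred=T actual=T -> ctr[3]=3
Ev 9: PC=3 idx=3 pred=T actual=T -> ctr[3]=3
Ev 10: PC=3 idx=3 pred=T actual=N -> ctr[3]=2
Ev 11: PC=3 idx=3 pred=T actual=T -> ctr[3]=3
Ev 12: PC=1 idx=1 pred=T actual=T -> ctr[1]=3

Answer: T T T N T T N T T T T T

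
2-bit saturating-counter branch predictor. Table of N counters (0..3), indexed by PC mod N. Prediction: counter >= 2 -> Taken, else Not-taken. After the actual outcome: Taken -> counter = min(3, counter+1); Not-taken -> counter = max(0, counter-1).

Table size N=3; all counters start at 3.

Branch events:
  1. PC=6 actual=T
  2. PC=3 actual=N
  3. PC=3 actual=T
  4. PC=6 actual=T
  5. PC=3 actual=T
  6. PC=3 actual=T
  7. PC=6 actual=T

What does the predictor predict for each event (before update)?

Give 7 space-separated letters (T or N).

Answer: T T T T T T T

Derivation:
Ev 1: PC=6 idx=0 pred=T actual=T -> ctr[0]=3
Ev 2: PC=3 idx=0 pred=T actual=N -> ctr[0]=2
Ev 3: PC=3 idx=0 pred=T actual=T -> ctr[0]=3
Ev 4: PC=6 idx=0 pred=T actual=T -> ctr[0]=3
Ev 5: PC=3 idx=0 pred=T actual=T -> ctr[0]=3
Ev 6: PC=3 idx=0 pred=T actual=T -> ctr[0]=3
Ev 7: PC=6 idx=0 pred=T actual=T -> ctr[0]=3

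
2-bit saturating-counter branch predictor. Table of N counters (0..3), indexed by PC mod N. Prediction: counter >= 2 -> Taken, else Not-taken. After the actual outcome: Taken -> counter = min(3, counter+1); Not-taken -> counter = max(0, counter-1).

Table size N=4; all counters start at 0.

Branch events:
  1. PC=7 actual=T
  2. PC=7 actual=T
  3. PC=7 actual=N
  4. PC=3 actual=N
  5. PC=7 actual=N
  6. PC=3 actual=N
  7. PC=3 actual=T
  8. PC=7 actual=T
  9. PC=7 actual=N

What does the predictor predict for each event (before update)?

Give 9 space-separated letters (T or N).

Answer: N N T N N N N N T

Derivation:
Ev 1: PC=7 idx=3 pred=N actual=T -> ctr[3]=1
Ev 2: PC=7 idx=3 pred=N actual=T -> ctr[3]=2
Ev 3: PC=7 idx=3 pred=T actual=N -> ctr[3]=1
Ev 4: PC=3 idx=3 pred=N actual=N -> ctr[3]=0
Ev 5: PC=7 idx=3 pred=N actual=N -> ctr[3]=0
Ev 6: PC=3 idx=3 pred=N actual=N -> ctr[3]=0
Ev 7: PC=3 idx=3 pred=N actual=T -> ctr[3]=1
Ev 8: PC=7 idx=3 pred=N actual=T -> ctr[3]=2
Ev 9: PC=7 idx=3 pred=T actual=N -> ctr[3]=1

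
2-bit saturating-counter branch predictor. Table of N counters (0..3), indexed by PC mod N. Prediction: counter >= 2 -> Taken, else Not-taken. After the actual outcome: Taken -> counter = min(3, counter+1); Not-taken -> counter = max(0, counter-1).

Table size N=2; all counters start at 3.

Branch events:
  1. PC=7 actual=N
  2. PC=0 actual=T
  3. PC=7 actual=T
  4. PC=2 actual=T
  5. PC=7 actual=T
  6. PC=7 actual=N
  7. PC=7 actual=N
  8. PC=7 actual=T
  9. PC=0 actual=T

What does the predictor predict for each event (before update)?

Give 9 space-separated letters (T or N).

Answer: T T T T T T T N T

Derivation:
Ev 1: PC=7 idx=1 pred=T actual=N -> ctr[1]=2
Ev 2: PC=0 idx=0 pred=T actual=T -> ctr[0]=3
Ev 3: PC=7 idx=1 pred=T actual=T -> ctr[1]=3
Ev 4: PC=2 idx=0 pred=T actual=T -> ctr[0]=3
Ev 5: PC=7 idx=1 pred=T actual=T -> ctr[1]=3
Ev 6: PC=7 idx=1 pred=T actual=N -> ctr[1]=2
Ev 7: PC=7 idx=1 pred=T actual=N -> ctr[1]=1
Ev 8: PC=7 idx=1 pred=N actual=T -> ctr[1]=2
Ev 9: PC=0 idx=0 pred=T actual=T -> ctr[0]=3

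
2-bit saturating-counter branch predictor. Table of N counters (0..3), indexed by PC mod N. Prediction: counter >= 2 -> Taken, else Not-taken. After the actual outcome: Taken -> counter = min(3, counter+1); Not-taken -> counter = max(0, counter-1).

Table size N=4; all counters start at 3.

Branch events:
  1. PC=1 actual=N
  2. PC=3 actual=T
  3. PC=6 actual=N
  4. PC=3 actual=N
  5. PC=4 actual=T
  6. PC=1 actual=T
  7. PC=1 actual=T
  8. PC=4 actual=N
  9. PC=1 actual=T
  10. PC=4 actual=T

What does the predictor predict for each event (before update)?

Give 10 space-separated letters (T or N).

Answer: T T T T T T T T T T

Derivation:
Ev 1: PC=1 idx=1 pred=T actual=N -> ctr[1]=2
Ev 2: PC=3 idx=3 pred=T actual=T -> ctr[3]=3
Ev 3: PC=6 idx=2 pred=T actual=N -> ctr[2]=2
Ev 4: PC=3 idx=3 pred=T actual=N -> ctr[3]=2
Ev 5: PC=4 idx=0 pred=T actual=T -> ctr[0]=3
Ev 6: PC=1 idx=1 pred=T actual=T -> ctr[1]=3
Ev 7: PC=1 idx=1 pred=T actual=T -> ctr[1]=3
Ev 8: PC=4 idx=0 pred=T actual=N -> ctr[0]=2
Ev 9: PC=1 idx=1 pred=T actual=T -> ctr[1]=3
Ev 10: PC=4 idx=0 pred=T actual=T -> ctr[0]=3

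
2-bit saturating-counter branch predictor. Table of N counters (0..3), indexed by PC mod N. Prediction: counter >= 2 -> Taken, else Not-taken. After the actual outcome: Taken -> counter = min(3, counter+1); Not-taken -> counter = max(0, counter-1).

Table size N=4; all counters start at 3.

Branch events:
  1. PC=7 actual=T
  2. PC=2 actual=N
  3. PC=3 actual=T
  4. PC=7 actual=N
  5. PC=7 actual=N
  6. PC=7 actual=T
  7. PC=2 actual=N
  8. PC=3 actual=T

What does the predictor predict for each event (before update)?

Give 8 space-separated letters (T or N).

Answer: T T T T T N T T

Derivation:
Ev 1: PC=7 idx=3 pred=T actual=T -> ctr[3]=3
Ev 2: PC=2 idx=2 pred=T actual=N -> ctr[2]=2
Ev 3: PC=3 idx=3 pred=T actual=T -> ctr[3]=3
Ev 4: PC=7 idx=3 pred=T actual=N -> ctr[3]=2
Ev 5: PC=7 idx=3 pred=T actual=N -> ctr[3]=1
Ev 6: PC=7 idx=3 pred=N actual=T -> ctr[3]=2
Ev 7: PC=2 idx=2 pred=T actual=N -> ctr[2]=1
Ev 8: PC=3 idx=3 pred=T actual=T -> ctr[3]=3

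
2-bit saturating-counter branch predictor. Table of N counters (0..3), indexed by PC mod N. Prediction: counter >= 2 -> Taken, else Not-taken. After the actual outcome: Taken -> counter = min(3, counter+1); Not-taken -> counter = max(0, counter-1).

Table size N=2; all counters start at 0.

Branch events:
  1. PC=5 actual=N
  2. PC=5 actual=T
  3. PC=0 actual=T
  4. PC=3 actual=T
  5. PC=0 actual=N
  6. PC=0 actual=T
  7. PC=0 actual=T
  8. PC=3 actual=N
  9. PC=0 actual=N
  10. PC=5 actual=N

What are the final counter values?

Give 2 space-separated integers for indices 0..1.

Answer: 1 0

Derivation:
Ev 1: PC=5 idx=1 pred=N actual=N -> ctr[1]=0
Ev 2: PC=5 idx=1 pred=N actual=T -> ctr[1]=1
Ev 3: PC=0 idx=0 pred=N actual=T -> ctr[0]=1
Ev 4: PC=3 idx=1 pred=N actual=T -> ctr[1]=2
Ev 5: PC=0 idx=0 pred=N actual=N -> ctr[0]=0
Ev 6: PC=0 idx=0 pred=N actual=T -> ctr[0]=1
Ev 7: PC=0 idx=0 pred=N actual=T -> ctr[0]=2
Ev 8: PC=3 idx=1 pred=T actual=N -> ctr[1]=1
Ev 9: PC=0 idx=0 pred=T actual=N -> ctr[0]=1
Ev 10: PC=5 idx=1 pred=N actual=N -> ctr[1]=0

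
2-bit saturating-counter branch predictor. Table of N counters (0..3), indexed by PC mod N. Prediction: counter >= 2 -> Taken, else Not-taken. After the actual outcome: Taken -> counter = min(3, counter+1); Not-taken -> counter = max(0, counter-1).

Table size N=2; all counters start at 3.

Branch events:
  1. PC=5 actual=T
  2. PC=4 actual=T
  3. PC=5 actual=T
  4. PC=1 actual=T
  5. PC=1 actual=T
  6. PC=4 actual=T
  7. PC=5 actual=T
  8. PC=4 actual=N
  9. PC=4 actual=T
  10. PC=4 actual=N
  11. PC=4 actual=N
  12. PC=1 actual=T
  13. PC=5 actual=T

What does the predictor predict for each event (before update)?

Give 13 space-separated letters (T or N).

Ev 1: PC=5 idx=1 pred=T actual=T -> ctr[1]=3
Ev 2: PC=4 idx=0 pred=T actual=T -> ctr[0]=3
Ev 3: PC=5 idx=1 pred=T actual=T -> ctr[1]=3
Ev 4: PC=1 idx=1 pred=T actual=T -> ctr[1]=3
Ev 5: PC=1 idx=1 pred=T actual=T -> ctr[1]=3
Ev 6: PC=4 idx=0 pred=T actual=T -> ctr[0]=3
Ev 7: PC=5 idx=1 pred=T actual=T -> ctr[1]=3
Ev 8: PC=4 idx=0 pred=T actual=N -> ctr[0]=2
Ev 9: PC=4 idx=0 pred=T actual=T -> ctr[0]=3
Ev 10: PC=4 idx=0 pred=T actual=N -> ctr[0]=2
Ev 11: PC=4 idx=0 pred=T actual=N -> ctr[0]=1
Ev 12: PC=1 idx=1 pred=T actual=T -> ctr[1]=3
Ev 13: PC=5 idx=1 pred=T actual=T -> ctr[1]=3

Answer: T T T T T T T T T T T T T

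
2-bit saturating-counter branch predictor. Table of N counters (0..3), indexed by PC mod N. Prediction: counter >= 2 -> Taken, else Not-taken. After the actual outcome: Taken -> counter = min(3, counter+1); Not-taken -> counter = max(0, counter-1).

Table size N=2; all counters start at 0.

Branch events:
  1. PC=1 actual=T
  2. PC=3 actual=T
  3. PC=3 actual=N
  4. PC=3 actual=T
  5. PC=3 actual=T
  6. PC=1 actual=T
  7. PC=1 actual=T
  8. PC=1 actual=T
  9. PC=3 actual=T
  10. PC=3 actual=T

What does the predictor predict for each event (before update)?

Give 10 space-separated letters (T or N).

Ev 1: PC=1 idx=1 pred=N actual=T -> ctr[1]=1
Ev 2: PC=3 idx=1 pred=N actual=T -> ctr[1]=2
Ev 3: PC=3 idx=1 pred=T actual=N -> ctr[1]=1
Ev 4: PC=3 idx=1 pred=N actual=T -> ctr[1]=2
Ev 5: PC=3 idx=1 pred=T actual=T -> ctr[1]=3
Ev 6: PC=1 idx=1 pred=T actual=T -> ctr[1]=3
Ev 7: PC=1 idx=1 pred=T actual=T -> ctr[1]=3
Ev 8: PC=1 idx=1 pred=T actual=T -> ctr[1]=3
Ev 9: PC=3 idx=1 pred=T actual=T -> ctr[1]=3
Ev 10: PC=3 idx=1 pred=T actual=T -> ctr[1]=3

Answer: N N T N T T T T T T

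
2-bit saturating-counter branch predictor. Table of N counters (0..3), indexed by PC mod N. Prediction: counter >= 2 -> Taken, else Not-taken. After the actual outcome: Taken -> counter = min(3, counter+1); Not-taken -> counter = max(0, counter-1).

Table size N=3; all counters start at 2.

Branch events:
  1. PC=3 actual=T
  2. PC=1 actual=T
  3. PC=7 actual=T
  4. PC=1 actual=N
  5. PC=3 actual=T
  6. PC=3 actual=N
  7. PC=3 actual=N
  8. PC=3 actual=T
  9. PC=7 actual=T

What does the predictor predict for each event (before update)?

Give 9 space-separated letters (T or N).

Answer: T T T T T T T N T

Derivation:
Ev 1: PC=3 idx=0 pred=T actual=T -> ctr[0]=3
Ev 2: PC=1 idx=1 pred=T actual=T -> ctr[1]=3
Ev 3: PC=7 idx=1 pred=T actual=T -> ctr[1]=3
Ev 4: PC=1 idx=1 pred=T actual=N -> ctr[1]=2
Ev 5: PC=3 idx=0 pred=T actual=T -> ctr[0]=3
Ev 6: PC=3 idx=0 pred=T actual=N -> ctr[0]=2
Ev 7: PC=3 idx=0 pred=T actual=N -> ctr[0]=1
Ev 8: PC=3 idx=0 pred=N actual=T -> ctr[0]=2
Ev 9: PC=7 idx=1 pred=T actual=T -> ctr[1]=3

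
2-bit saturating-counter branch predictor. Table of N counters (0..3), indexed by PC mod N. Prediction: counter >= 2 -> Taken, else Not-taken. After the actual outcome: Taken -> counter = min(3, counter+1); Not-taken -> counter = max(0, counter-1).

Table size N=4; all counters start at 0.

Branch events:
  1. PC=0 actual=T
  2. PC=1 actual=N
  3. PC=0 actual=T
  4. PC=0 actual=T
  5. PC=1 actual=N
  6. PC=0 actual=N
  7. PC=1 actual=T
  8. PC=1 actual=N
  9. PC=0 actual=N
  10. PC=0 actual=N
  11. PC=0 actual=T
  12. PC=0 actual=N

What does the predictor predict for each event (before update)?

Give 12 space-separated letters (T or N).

Ev 1: PC=0 idx=0 pred=N actual=T -> ctr[0]=1
Ev 2: PC=1 idx=1 pred=N actual=N -> ctr[1]=0
Ev 3: PC=0 idx=0 pred=N actual=T -> ctr[0]=2
Ev 4: PC=0 idx=0 pred=T actual=T -> ctr[0]=3
Ev 5: PC=1 idx=1 pred=N actual=N -> ctr[1]=0
Ev 6: PC=0 idx=0 pred=T actual=N -> ctr[0]=2
Ev 7: PC=1 idx=1 pred=N actual=T -> ctr[1]=1
Ev 8: PC=1 idx=1 pred=N actual=N -> ctr[1]=0
Ev 9: PC=0 idx=0 pred=T actual=N -> ctr[0]=1
Ev 10: PC=0 idx=0 pred=N actual=N -> ctr[0]=0
Ev 11: PC=0 idx=0 pred=N actual=T -> ctr[0]=1
Ev 12: PC=0 idx=0 pred=N actual=N -> ctr[0]=0

Answer: N N N T N T N N T N N N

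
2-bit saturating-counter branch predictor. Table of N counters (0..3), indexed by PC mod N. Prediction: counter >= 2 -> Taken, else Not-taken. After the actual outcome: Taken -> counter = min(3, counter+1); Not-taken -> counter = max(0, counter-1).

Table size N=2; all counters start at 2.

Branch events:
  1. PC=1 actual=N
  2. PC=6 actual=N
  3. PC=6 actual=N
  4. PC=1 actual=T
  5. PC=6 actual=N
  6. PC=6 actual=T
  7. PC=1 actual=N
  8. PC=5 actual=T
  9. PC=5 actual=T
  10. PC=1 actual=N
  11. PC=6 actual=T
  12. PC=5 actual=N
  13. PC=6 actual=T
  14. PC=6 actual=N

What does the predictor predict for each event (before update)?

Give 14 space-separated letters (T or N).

Answer: T T N N N N T N T T N T T T

Derivation:
Ev 1: PC=1 idx=1 pred=T actual=N -> ctr[1]=1
Ev 2: PC=6 idx=0 pred=T actual=N -> ctr[0]=1
Ev 3: PC=6 idx=0 pred=N actual=N -> ctr[0]=0
Ev 4: PC=1 idx=1 pred=N actual=T -> ctr[1]=2
Ev 5: PC=6 idx=0 pred=N actual=N -> ctr[0]=0
Ev 6: PC=6 idx=0 pred=N actual=T -> ctr[0]=1
Ev 7: PC=1 idx=1 pred=T actual=N -> ctr[1]=1
Ev 8: PC=5 idx=1 pred=N actual=T -> ctr[1]=2
Ev 9: PC=5 idx=1 pred=T actual=T -> ctr[1]=3
Ev 10: PC=1 idx=1 pred=T actual=N -> ctr[1]=2
Ev 11: PC=6 idx=0 pred=N actual=T -> ctr[0]=2
Ev 12: PC=5 idx=1 pred=T actual=N -> ctr[1]=1
Ev 13: PC=6 idx=0 pred=T actual=T -> ctr[0]=3
Ev 14: PC=6 idx=0 pred=T actual=N -> ctr[0]=2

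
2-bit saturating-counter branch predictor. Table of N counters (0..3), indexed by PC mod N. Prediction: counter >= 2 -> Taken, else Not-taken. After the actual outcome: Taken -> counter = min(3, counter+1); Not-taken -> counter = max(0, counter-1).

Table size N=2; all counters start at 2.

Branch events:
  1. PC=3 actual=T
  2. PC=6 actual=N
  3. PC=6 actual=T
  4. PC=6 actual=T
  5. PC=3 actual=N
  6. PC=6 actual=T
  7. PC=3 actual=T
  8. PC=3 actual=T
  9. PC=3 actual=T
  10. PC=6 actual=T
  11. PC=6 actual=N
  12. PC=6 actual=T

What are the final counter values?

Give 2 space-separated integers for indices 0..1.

Answer: 3 3

Derivation:
Ev 1: PC=3 idx=1 pred=T actual=T -> ctr[1]=3
Ev 2: PC=6 idx=0 pred=T actual=N -> ctr[0]=1
Ev 3: PC=6 idx=0 pred=N actual=T -> ctr[0]=2
Ev 4: PC=6 idx=0 pred=T actual=T -> ctr[0]=3
Ev 5: PC=3 idx=1 pred=T actual=N -> ctr[1]=2
Ev 6: PC=6 idx=0 pred=T actual=T -> ctr[0]=3
Ev 7: PC=3 idx=1 pred=T actual=T -> ctr[1]=3
Ev 8: PC=3 idx=1 pred=T actual=T -> ctr[1]=3
Ev 9: PC=3 idx=1 pred=T actual=T -> ctr[1]=3
Ev 10: PC=6 idx=0 pred=T actual=T -> ctr[0]=3
Ev 11: PC=6 idx=0 pred=T actual=N -> ctr[0]=2
Ev 12: PC=6 idx=0 pred=T actual=T -> ctr[0]=3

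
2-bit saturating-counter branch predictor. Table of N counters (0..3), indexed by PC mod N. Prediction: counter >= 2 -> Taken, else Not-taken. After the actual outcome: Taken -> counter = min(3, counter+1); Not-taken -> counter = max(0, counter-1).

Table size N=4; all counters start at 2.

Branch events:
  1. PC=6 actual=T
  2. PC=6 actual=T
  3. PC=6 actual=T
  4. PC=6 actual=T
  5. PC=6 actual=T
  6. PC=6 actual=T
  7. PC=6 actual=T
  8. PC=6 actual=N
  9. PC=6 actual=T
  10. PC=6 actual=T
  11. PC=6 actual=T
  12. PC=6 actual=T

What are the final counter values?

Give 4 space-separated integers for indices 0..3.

Ev 1: PC=6 idx=2 pred=T actual=T -> ctr[2]=3
Ev 2: PC=6 idx=2 pred=T actual=T -> ctr[2]=3
Ev 3: PC=6 idx=2 pred=T actual=T -> ctr[2]=3
Ev 4: PC=6 idx=2 pred=T actual=T -> ctr[2]=3
Ev 5: PC=6 idx=2 pred=T actual=T -> ctr[2]=3
Ev 6: PC=6 idx=2 pred=T actual=T -> ctr[2]=3
Ev 7: PC=6 idx=2 pred=T actual=T -> ctr[2]=3
Ev 8: PC=6 idx=2 pred=T actual=N -> ctr[2]=2
Ev 9: PC=6 idx=2 pred=T actual=T -> ctr[2]=3
Ev 10: PC=6 idx=2 pred=T actual=T -> ctr[2]=3
Ev 11: PC=6 idx=2 pred=T actual=T -> ctr[2]=3
Ev 12: PC=6 idx=2 pred=T actual=T -> ctr[2]=3

Answer: 2 2 3 2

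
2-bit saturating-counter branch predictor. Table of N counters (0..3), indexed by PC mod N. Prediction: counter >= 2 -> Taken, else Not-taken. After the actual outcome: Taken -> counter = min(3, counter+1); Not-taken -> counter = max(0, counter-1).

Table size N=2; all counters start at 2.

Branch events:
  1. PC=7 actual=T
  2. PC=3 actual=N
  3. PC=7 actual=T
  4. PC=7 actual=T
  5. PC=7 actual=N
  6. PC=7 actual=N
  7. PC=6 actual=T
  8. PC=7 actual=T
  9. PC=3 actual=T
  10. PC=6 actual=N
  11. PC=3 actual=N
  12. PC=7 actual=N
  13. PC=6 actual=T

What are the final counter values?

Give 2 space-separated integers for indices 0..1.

Answer: 3 1

Derivation:
Ev 1: PC=7 idx=1 pred=T actual=T -> ctr[1]=3
Ev 2: PC=3 idx=1 pred=T actual=N -> ctr[1]=2
Ev 3: PC=7 idx=1 pred=T actual=T -> ctr[1]=3
Ev 4: PC=7 idx=1 pred=T actual=T -> ctr[1]=3
Ev 5: PC=7 idx=1 pred=T actual=N -> ctr[1]=2
Ev 6: PC=7 idx=1 pred=T actual=N -> ctr[1]=1
Ev 7: PC=6 idx=0 pred=T actual=T -> ctr[0]=3
Ev 8: PC=7 idx=1 pred=N actual=T -> ctr[1]=2
Ev 9: PC=3 idx=1 pred=T actual=T -> ctr[1]=3
Ev 10: PC=6 idx=0 pred=T actual=N -> ctr[0]=2
Ev 11: PC=3 idx=1 pred=T actual=N -> ctr[1]=2
Ev 12: PC=7 idx=1 pred=T actual=N -> ctr[1]=1
Ev 13: PC=6 idx=0 pred=T actual=T -> ctr[0]=3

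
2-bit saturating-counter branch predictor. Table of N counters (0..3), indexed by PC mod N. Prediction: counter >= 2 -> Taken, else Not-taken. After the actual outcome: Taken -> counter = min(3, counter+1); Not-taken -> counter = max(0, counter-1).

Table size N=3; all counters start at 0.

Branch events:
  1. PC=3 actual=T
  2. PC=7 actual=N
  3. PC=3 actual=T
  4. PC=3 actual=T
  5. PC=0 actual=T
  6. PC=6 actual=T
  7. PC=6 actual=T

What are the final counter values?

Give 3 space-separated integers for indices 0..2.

Answer: 3 0 0

Derivation:
Ev 1: PC=3 idx=0 pred=N actual=T -> ctr[0]=1
Ev 2: PC=7 idx=1 pred=N actual=N -> ctr[1]=0
Ev 3: PC=3 idx=0 pred=N actual=T -> ctr[0]=2
Ev 4: PC=3 idx=0 pred=T actual=T -> ctr[0]=3
Ev 5: PC=0 idx=0 pred=T actual=T -> ctr[0]=3
Ev 6: PC=6 idx=0 pred=T actual=T -> ctr[0]=3
Ev 7: PC=6 idx=0 pred=T actual=T -> ctr[0]=3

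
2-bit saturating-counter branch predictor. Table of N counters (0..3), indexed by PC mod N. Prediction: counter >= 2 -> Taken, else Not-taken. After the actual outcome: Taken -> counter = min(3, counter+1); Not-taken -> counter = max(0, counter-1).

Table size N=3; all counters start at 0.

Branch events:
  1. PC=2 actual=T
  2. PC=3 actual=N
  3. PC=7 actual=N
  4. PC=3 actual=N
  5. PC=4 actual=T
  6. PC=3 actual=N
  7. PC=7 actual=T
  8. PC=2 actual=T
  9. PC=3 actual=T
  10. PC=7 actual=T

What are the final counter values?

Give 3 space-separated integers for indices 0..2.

Ev 1: PC=2 idx=2 pred=N actual=T -> ctr[2]=1
Ev 2: PC=3 idx=0 pred=N actual=N -> ctr[0]=0
Ev 3: PC=7 idx=1 pred=N actual=N -> ctr[1]=0
Ev 4: PC=3 idx=0 pred=N actual=N -> ctr[0]=0
Ev 5: PC=4 idx=1 pred=N actual=T -> ctr[1]=1
Ev 6: PC=3 idx=0 pred=N actual=N -> ctr[0]=0
Ev 7: PC=7 idx=1 pred=N actual=T -> ctr[1]=2
Ev 8: PC=2 idx=2 pred=N actual=T -> ctr[2]=2
Ev 9: PC=3 idx=0 pred=N actual=T -> ctr[0]=1
Ev 10: PC=7 idx=1 pred=T actual=T -> ctr[1]=3

Answer: 1 3 2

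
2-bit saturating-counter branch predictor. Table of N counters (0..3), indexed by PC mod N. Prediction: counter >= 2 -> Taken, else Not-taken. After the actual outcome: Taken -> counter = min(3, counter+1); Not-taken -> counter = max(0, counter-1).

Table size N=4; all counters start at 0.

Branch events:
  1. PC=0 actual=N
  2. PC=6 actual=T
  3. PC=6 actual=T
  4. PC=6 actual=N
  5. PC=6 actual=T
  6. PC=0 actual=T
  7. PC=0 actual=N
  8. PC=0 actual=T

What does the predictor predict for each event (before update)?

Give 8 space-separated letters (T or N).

Ev 1: PC=0 idx=0 pred=N actual=N -> ctr[0]=0
Ev 2: PC=6 idx=2 pred=N actual=T -> ctr[2]=1
Ev 3: PC=6 idx=2 pred=N actual=T -> ctr[2]=2
Ev 4: PC=6 idx=2 pred=T actual=N -> ctr[2]=1
Ev 5: PC=6 idx=2 pred=N actual=T -> ctr[2]=2
Ev 6: PC=0 idx=0 pred=N actual=T -> ctr[0]=1
Ev 7: PC=0 idx=0 pred=N actual=N -> ctr[0]=0
Ev 8: PC=0 idx=0 pred=N actual=T -> ctr[0]=1

Answer: N N N T N N N N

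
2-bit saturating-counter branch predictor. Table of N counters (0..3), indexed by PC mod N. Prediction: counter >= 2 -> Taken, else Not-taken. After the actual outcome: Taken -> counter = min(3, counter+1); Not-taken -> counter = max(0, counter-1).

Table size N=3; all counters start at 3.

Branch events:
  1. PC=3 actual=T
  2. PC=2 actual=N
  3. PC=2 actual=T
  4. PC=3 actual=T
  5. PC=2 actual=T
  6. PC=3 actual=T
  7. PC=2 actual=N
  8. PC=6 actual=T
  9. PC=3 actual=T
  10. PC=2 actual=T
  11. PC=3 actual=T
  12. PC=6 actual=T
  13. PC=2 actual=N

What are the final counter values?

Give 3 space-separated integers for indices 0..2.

Answer: 3 3 2

Derivation:
Ev 1: PC=3 idx=0 pred=T actual=T -> ctr[0]=3
Ev 2: PC=2 idx=2 pred=T actual=N -> ctr[2]=2
Ev 3: PC=2 idx=2 pred=T actual=T -> ctr[2]=3
Ev 4: PC=3 idx=0 pred=T actual=T -> ctr[0]=3
Ev 5: PC=2 idx=2 pred=T actual=T -> ctr[2]=3
Ev 6: PC=3 idx=0 pred=T actual=T -> ctr[0]=3
Ev 7: PC=2 idx=2 pred=T actual=N -> ctr[2]=2
Ev 8: PC=6 idx=0 pred=T actual=T -> ctr[0]=3
Ev 9: PC=3 idx=0 pred=T actual=T -> ctr[0]=3
Ev 10: PC=2 idx=2 pred=T actual=T -> ctr[2]=3
Ev 11: PC=3 idx=0 pred=T actual=T -> ctr[0]=3
Ev 12: PC=6 idx=0 pred=T actual=T -> ctr[0]=3
Ev 13: PC=2 idx=2 pred=T actual=N -> ctr[2]=2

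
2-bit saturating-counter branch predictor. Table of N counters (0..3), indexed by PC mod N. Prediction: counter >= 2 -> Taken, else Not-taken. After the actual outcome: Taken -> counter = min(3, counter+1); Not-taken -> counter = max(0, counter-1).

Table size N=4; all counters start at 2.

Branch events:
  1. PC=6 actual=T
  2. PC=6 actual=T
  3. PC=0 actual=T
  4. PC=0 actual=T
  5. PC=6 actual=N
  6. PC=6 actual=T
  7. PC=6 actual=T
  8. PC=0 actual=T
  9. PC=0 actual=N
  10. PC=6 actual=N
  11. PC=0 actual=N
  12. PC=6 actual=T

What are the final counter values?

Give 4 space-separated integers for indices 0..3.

Ev 1: PC=6 idx=2 pred=T actual=T -> ctr[2]=3
Ev 2: PC=6 idx=2 pred=T actual=T -> ctr[2]=3
Ev 3: PC=0 idx=0 pred=T actual=T -> ctr[0]=3
Ev 4: PC=0 idx=0 pred=T actual=T -> ctr[0]=3
Ev 5: PC=6 idx=2 pred=T actual=N -> ctr[2]=2
Ev 6: PC=6 idx=2 pred=T actual=T -> ctr[2]=3
Ev 7: PC=6 idx=2 pred=T actual=T -> ctr[2]=3
Ev 8: PC=0 idx=0 pred=T actual=T -> ctr[0]=3
Ev 9: PC=0 idx=0 pred=T actual=N -> ctr[0]=2
Ev 10: PC=6 idx=2 pred=T actual=N -> ctr[2]=2
Ev 11: PC=0 idx=0 pred=T actual=N -> ctr[0]=1
Ev 12: PC=6 idx=2 pred=T actual=T -> ctr[2]=3

Answer: 1 2 3 2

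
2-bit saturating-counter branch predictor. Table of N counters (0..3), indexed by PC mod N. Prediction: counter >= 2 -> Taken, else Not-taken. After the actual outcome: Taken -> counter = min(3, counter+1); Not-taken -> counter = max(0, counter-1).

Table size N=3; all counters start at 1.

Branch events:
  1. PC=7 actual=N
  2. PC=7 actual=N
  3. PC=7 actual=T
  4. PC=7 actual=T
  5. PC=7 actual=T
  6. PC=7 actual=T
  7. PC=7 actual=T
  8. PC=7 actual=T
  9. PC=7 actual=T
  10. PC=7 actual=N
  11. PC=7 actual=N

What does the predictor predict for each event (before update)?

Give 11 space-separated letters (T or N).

Ev 1: PC=7 idx=1 pred=N actual=N -> ctr[1]=0
Ev 2: PC=7 idx=1 pred=N actual=N -> ctr[1]=0
Ev 3: PC=7 idx=1 pred=N actual=T -> ctr[1]=1
Ev 4: PC=7 idx=1 pred=N actual=T -> ctr[1]=2
Ev 5: PC=7 idx=1 pred=T actual=T -> ctr[1]=3
Ev 6: PC=7 idx=1 pred=T actual=T -> ctr[1]=3
Ev 7: PC=7 idx=1 pred=T actual=T -> ctr[1]=3
Ev 8: PC=7 idx=1 pred=T actual=T -> ctr[1]=3
Ev 9: PC=7 idx=1 pred=T actual=T -> ctr[1]=3
Ev 10: PC=7 idx=1 pred=T actual=N -> ctr[1]=2
Ev 11: PC=7 idx=1 pred=T actual=N -> ctr[1]=1

Answer: N N N N T T T T T T T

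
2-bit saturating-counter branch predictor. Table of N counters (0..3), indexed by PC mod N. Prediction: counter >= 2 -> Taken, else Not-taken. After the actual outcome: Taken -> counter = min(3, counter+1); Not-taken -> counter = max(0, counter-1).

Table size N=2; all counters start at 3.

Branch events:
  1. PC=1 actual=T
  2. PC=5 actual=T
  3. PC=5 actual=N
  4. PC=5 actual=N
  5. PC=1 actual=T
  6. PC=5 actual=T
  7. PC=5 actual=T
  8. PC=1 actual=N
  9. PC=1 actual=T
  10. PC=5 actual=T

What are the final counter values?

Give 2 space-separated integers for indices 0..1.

Answer: 3 3

Derivation:
Ev 1: PC=1 idx=1 pred=T actual=T -> ctr[1]=3
Ev 2: PC=5 idx=1 pred=T actual=T -> ctr[1]=3
Ev 3: PC=5 idx=1 pred=T actual=N -> ctr[1]=2
Ev 4: PC=5 idx=1 pred=T actual=N -> ctr[1]=1
Ev 5: PC=1 idx=1 pred=N actual=T -> ctr[1]=2
Ev 6: PC=5 idx=1 pred=T actual=T -> ctr[1]=3
Ev 7: PC=5 idx=1 pred=T actual=T -> ctr[1]=3
Ev 8: PC=1 idx=1 pred=T actual=N -> ctr[1]=2
Ev 9: PC=1 idx=1 pred=T actual=T -> ctr[1]=3
Ev 10: PC=5 idx=1 pred=T actual=T -> ctr[1]=3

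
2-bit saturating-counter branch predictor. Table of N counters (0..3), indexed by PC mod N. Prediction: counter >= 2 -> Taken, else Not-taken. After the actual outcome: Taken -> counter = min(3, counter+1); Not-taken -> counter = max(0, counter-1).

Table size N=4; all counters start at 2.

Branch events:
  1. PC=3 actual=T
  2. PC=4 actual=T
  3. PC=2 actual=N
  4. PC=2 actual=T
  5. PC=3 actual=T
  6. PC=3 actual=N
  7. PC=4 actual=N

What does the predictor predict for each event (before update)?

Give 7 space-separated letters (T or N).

Ev 1: PC=3 idx=3 pred=T actual=T -> ctr[3]=3
Ev 2: PC=4 idx=0 pred=T actual=T -> ctr[0]=3
Ev 3: PC=2 idx=2 pred=T actual=N -> ctr[2]=1
Ev 4: PC=2 idx=2 pred=N actual=T -> ctr[2]=2
Ev 5: PC=3 idx=3 pred=T actual=T -> ctr[3]=3
Ev 6: PC=3 idx=3 pred=T actual=N -> ctr[3]=2
Ev 7: PC=4 idx=0 pred=T actual=N -> ctr[0]=2

Answer: T T T N T T T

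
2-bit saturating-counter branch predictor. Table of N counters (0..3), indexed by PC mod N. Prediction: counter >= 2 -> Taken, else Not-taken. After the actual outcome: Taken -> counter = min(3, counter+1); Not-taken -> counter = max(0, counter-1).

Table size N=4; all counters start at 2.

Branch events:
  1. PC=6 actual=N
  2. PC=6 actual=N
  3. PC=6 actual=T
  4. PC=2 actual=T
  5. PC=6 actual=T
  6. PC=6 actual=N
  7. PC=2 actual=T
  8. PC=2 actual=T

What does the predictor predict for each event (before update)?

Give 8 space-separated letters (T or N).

Ev 1: PC=6 idx=2 pred=T actual=N -> ctr[2]=1
Ev 2: PC=6 idx=2 pred=N actual=N -> ctr[2]=0
Ev 3: PC=6 idx=2 pred=N actual=T -> ctr[2]=1
Ev 4: PC=2 idx=2 pred=N actual=T -> ctr[2]=2
Ev 5: PC=6 idx=2 pred=T actual=T -> ctr[2]=3
Ev 6: PC=6 idx=2 pred=T actual=N -> ctr[2]=2
Ev 7: PC=2 idx=2 pred=T actual=T -> ctr[2]=3
Ev 8: PC=2 idx=2 pred=T actual=T -> ctr[2]=3

Answer: T N N N T T T T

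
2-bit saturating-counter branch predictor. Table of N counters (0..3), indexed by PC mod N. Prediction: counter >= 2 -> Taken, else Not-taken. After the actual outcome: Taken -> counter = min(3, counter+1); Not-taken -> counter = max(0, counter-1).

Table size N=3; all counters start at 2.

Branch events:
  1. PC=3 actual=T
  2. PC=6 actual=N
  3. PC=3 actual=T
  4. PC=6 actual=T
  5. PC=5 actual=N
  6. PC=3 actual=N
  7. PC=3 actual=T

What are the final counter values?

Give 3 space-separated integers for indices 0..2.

Ev 1: PC=3 idx=0 pred=T actual=T -> ctr[0]=3
Ev 2: PC=6 idx=0 pred=T actual=N -> ctr[0]=2
Ev 3: PC=3 idx=0 pred=T actual=T -> ctr[0]=3
Ev 4: PC=6 idx=0 pred=T actual=T -> ctr[0]=3
Ev 5: PC=5 idx=2 pred=T actual=N -> ctr[2]=1
Ev 6: PC=3 idx=0 pred=T actual=N -> ctr[0]=2
Ev 7: PC=3 idx=0 pred=T actual=T -> ctr[0]=3

Answer: 3 2 1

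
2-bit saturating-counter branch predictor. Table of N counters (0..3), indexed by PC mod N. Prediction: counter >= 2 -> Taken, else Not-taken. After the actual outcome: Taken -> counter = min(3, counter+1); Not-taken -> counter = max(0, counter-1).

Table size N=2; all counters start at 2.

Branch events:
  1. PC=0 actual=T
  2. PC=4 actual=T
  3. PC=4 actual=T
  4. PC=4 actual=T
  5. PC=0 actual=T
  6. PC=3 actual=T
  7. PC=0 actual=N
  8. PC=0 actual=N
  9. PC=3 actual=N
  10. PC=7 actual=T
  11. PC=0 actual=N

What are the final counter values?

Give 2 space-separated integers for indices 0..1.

Answer: 0 3

Derivation:
Ev 1: PC=0 idx=0 pred=T actual=T -> ctr[0]=3
Ev 2: PC=4 idx=0 pred=T actual=T -> ctr[0]=3
Ev 3: PC=4 idx=0 pred=T actual=T -> ctr[0]=3
Ev 4: PC=4 idx=0 pred=T actual=T -> ctr[0]=3
Ev 5: PC=0 idx=0 pred=T actual=T -> ctr[0]=3
Ev 6: PC=3 idx=1 pred=T actual=T -> ctr[1]=3
Ev 7: PC=0 idx=0 pred=T actual=N -> ctr[0]=2
Ev 8: PC=0 idx=0 pred=T actual=N -> ctr[0]=1
Ev 9: PC=3 idx=1 pred=T actual=N -> ctr[1]=2
Ev 10: PC=7 idx=1 pred=T actual=T -> ctr[1]=3
Ev 11: PC=0 idx=0 pred=N actual=N -> ctr[0]=0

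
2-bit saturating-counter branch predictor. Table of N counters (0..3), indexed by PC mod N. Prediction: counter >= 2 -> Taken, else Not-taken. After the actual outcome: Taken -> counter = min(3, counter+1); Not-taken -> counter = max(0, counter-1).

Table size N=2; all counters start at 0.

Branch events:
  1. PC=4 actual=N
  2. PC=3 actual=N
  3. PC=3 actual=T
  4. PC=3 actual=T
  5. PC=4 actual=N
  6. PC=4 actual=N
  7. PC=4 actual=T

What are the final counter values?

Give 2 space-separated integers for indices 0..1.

Ev 1: PC=4 idx=0 pred=N actual=N -> ctr[0]=0
Ev 2: PC=3 idx=1 pred=N actual=N -> ctr[1]=0
Ev 3: PC=3 idx=1 pred=N actual=T -> ctr[1]=1
Ev 4: PC=3 idx=1 pred=N actual=T -> ctr[1]=2
Ev 5: PC=4 idx=0 pred=N actual=N -> ctr[0]=0
Ev 6: PC=4 idx=0 pred=N actual=N -> ctr[0]=0
Ev 7: PC=4 idx=0 pred=N actual=T -> ctr[0]=1

Answer: 1 2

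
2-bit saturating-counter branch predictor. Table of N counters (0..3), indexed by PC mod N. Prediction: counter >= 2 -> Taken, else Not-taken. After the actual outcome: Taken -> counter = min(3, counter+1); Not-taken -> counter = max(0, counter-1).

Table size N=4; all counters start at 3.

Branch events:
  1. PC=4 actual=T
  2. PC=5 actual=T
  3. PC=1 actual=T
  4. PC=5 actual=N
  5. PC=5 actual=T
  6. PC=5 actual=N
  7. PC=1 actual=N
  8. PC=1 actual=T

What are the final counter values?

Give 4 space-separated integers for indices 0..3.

Answer: 3 2 3 3

Derivation:
Ev 1: PC=4 idx=0 pred=T actual=T -> ctr[0]=3
Ev 2: PC=5 idx=1 pred=T actual=T -> ctr[1]=3
Ev 3: PC=1 idx=1 pred=T actual=T -> ctr[1]=3
Ev 4: PC=5 idx=1 pred=T actual=N -> ctr[1]=2
Ev 5: PC=5 idx=1 pred=T actual=T -> ctr[1]=3
Ev 6: PC=5 idx=1 pred=T actual=N -> ctr[1]=2
Ev 7: PC=1 idx=1 pred=T actual=N -> ctr[1]=1
Ev 8: PC=1 idx=1 pred=N actual=T -> ctr[1]=2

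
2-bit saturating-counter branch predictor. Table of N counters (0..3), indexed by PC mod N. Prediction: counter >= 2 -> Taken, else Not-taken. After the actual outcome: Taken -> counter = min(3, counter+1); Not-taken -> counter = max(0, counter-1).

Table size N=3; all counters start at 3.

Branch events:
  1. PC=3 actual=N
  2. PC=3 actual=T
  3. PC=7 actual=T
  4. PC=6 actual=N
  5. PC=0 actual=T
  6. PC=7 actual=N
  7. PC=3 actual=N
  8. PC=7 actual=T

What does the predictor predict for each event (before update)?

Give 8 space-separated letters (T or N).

Ev 1: PC=3 idx=0 pred=T actual=N -> ctr[0]=2
Ev 2: PC=3 idx=0 pred=T actual=T -> ctr[0]=3
Ev 3: PC=7 idx=1 pred=T actual=T -> ctr[1]=3
Ev 4: PC=6 idx=0 pred=T actual=N -> ctr[0]=2
Ev 5: PC=0 idx=0 pred=T actual=T -> ctr[0]=3
Ev 6: PC=7 idx=1 pred=T actual=N -> ctr[1]=2
Ev 7: PC=3 idx=0 pred=T actual=N -> ctr[0]=2
Ev 8: PC=7 idx=1 pred=T actual=T -> ctr[1]=3

Answer: T T T T T T T T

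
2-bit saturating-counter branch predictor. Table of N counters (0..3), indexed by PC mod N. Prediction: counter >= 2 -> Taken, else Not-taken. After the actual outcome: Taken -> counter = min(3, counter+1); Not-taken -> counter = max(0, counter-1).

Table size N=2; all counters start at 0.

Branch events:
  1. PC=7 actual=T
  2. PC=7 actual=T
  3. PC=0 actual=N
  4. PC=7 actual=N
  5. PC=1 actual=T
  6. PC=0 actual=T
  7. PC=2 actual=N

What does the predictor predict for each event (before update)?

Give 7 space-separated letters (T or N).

Ev 1: PC=7 idx=1 pred=N actual=T -> ctr[1]=1
Ev 2: PC=7 idx=1 pred=N actual=T -> ctr[1]=2
Ev 3: PC=0 idx=0 pred=N actual=N -> ctr[0]=0
Ev 4: PC=7 idx=1 pred=T actual=N -> ctr[1]=1
Ev 5: PC=1 idx=1 pred=N actual=T -> ctr[1]=2
Ev 6: PC=0 idx=0 pred=N actual=T -> ctr[0]=1
Ev 7: PC=2 idx=0 pred=N actual=N -> ctr[0]=0

Answer: N N N T N N N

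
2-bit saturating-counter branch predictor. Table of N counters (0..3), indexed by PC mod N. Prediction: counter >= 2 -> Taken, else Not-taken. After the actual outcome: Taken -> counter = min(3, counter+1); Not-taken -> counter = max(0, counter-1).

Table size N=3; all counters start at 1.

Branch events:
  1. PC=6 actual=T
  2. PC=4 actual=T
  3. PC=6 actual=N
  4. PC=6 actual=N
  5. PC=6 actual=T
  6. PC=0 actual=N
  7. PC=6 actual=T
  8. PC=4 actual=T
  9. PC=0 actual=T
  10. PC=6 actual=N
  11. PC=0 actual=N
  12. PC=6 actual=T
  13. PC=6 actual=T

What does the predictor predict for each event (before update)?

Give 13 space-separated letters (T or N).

Ev 1: PC=6 idx=0 pred=N actual=T -> ctr[0]=2
Ev 2: PC=4 idx=1 pred=N actual=T -> ctr[1]=2
Ev 3: PC=6 idx=0 pred=T actual=N -> ctr[0]=1
Ev 4: PC=6 idx=0 pred=N actual=N -> ctr[0]=0
Ev 5: PC=6 idx=0 pred=N actual=T -> ctr[0]=1
Ev 6: PC=0 idx=0 pred=N actual=N -> ctr[0]=0
Ev 7: PC=6 idx=0 pred=N actual=T -> ctr[0]=1
Ev 8: PC=4 idx=1 pred=T actual=T -> ctr[1]=3
Ev 9: PC=0 idx=0 pred=N actual=T -> ctr[0]=2
Ev 10: PC=6 idx=0 pred=T actual=N -> ctr[0]=1
Ev 11: PC=0 idx=0 pred=N actual=N -> ctr[0]=0
Ev 12: PC=6 idx=0 pred=N actual=T -> ctr[0]=1
Ev 13: PC=6 idx=0 pred=N actual=T -> ctr[0]=2

Answer: N N T N N N N T N T N N N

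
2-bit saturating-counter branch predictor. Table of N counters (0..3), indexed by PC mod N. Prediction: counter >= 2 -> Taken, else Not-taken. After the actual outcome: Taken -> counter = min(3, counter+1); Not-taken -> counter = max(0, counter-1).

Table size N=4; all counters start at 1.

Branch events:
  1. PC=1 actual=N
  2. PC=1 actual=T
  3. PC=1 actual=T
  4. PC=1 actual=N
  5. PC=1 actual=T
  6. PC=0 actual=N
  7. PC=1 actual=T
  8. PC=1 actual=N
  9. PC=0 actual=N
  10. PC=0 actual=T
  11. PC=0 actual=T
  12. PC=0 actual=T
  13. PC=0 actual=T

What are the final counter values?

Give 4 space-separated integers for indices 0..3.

Ev 1: PC=1 idx=1 pred=N actual=N -> ctr[1]=0
Ev 2: PC=1 idx=1 pred=N actual=T -> ctr[1]=1
Ev 3: PC=1 idx=1 pred=N actual=T -> ctr[1]=2
Ev 4: PC=1 idx=1 pred=T actual=N -> ctr[1]=1
Ev 5: PC=1 idx=1 pred=N actual=T -> ctr[1]=2
Ev 6: PC=0 idx=0 pred=N actual=N -> ctr[0]=0
Ev 7: PC=1 idx=1 pred=T actual=T -> ctr[1]=3
Ev 8: PC=1 idx=1 pred=T actual=N -> ctr[1]=2
Ev 9: PC=0 idx=0 pred=N actual=N -> ctr[0]=0
Ev 10: PC=0 idx=0 pred=N actual=T -> ctr[0]=1
Ev 11: PC=0 idx=0 pred=N actual=T -> ctr[0]=2
Ev 12: PC=0 idx=0 pred=T actual=T -> ctr[0]=3
Ev 13: PC=0 idx=0 pred=T actual=T -> ctr[0]=3

Answer: 3 2 1 1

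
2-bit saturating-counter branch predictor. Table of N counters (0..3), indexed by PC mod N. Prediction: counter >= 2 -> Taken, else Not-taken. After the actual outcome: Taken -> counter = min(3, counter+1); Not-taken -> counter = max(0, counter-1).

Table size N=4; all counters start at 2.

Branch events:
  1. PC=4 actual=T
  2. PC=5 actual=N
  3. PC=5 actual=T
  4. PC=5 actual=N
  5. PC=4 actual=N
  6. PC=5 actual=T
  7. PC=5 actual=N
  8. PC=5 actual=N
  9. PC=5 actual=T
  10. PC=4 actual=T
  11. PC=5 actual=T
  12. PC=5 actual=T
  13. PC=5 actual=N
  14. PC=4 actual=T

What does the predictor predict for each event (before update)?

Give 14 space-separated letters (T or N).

Answer: T T N T T N T N N T N T T T

Derivation:
Ev 1: PC=4 idx=0 pred=T actual=T -> ctr[0]=3
Ev 2: PC=5 idx=1 pred=T actual=N -> ctr[1]=1
Ev 3: PC=5 idx=1 pred=N actual=T -> ctr[1]=2
Ev 4: PC=5 idx=1 pred=T actual=N -> ctr[1]=1
Ev 5: PC=4 idx=0 pred=T actual=N -> ctr[0]=2
Ev 6: PC=5 idx=1 pred=N actual=T -> ctr[1]=2
Ev 7: PC=5 idx=1 pred=T actual=N -> ctr[1]=1
Ev 8: PC=5 idx=1 pred=N actual=N -> ctr[1]=0
Ev 9: PC=5 idx=1 pred=N actual=T -> ctr[1]=1
Ev 10: PC=4 idx=0 pred=T actual=T -> ctr[0]=3
Ev 11: PC=5 idx=1 pred=N actual=T -> ctr[1]=2
Ev 12: PC=5 idx=1 pred=T actual=T -> ctr[1]=3
Ev 13: PC=5 idx=1 pred=T actual=N -> ctr[1]=2
Ev 14: PC=4 idx=0 pred=T actual=T -> ctr[0]=3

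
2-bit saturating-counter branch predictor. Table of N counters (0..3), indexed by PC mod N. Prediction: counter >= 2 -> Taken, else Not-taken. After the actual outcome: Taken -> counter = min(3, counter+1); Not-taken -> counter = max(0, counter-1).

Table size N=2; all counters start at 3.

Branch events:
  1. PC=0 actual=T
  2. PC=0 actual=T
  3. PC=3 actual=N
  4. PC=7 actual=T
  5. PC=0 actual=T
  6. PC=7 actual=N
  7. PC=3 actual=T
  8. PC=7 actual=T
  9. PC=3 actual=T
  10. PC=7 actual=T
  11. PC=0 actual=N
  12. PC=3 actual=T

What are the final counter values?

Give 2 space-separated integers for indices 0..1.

Ev 1: PC=0 idx=0 pred=T actual=T -> ctr[0]=3
Ev 2: PC=0 idx=0 pred=T actual=T -> ctr[0]=3
Ev 3: PC=3 idx=1 pred=T actual=N -> ctr[1]=2
Ev 4: PC=7 idx=1 pred=T actual=T -> ctr[1]=3
Ev 5: PC=0 idx=0 pred=T actual=T -> ctr[0]=3
Ev 6: PC=7 idx=1 pred=T actual=N -> ctr[1]=2
Ev 7: PC=3 idx=1 pred=T actual=T -> ctr[1]=3
Ev 8: PC=7 idx=1 pred=T actual=T -> ctr[1]=3
Ev 9: PC=3 idx=1 pred=T actual=T -> ctr[1]=3
Ev 10: PC=7 idx=1 pred=T actual=T -> ctr[1]=3
Ev 11: PC=0 idx=0 pred=T actual=N -> ctr[0]=2
Ev 12: PC=3 idx=1 pred=T actual=T -> ctr[1]=3

Answer: 2 3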